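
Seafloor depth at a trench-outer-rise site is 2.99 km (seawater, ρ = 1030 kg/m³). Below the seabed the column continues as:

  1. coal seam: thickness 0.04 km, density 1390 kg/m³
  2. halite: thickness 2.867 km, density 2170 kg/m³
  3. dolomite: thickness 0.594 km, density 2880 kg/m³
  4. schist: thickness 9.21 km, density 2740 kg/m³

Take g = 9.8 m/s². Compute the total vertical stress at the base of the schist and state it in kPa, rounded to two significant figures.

seawater: 1030 kg/m³ × 9.8 m/s² × 2990 m = 3.018×10^7 Pa = 30181 kPa
coal seam: 1390 kg/m³ × 9.8 m/s² × 40 m = 5.449×10^5 Pa = 544.9 kPa
halite: 2170 kg/m³ × 9.8 m/s² × 2867 m = 6.097×10^7 Pa = 60970 kPa
dolomite: 2880 kg/m³ × 9.8 m/s² × 594 m = 1.677×10^7 Pa = 16765 kPa
schist: 2740 kg/m³ × 9.8 m/s² × 9210 m = 2.473×10^8 Pa = 2.473×10^5 kPa
Total = 30181 + 544.9 + 60970 + 16765 + 2.473×10^5 = 3.5577×10^5 kPa

360000 kPa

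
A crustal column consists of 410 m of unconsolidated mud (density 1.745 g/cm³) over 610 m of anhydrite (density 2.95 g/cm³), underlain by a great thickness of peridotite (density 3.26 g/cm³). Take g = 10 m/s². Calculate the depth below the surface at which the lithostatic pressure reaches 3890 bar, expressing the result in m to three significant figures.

Pressure at base of upper layers: 1745×10×410 + 2950×10×610 = 2.515×10^7 Pa = 251.5 bar
Remaining pressure to be supplied by peridotite: 3.890×10^8 − 2.515×10^7 = 3.639×10^8 Pa
Additional depth in peridotite = 3.639×10^8 Pa / (3260 kg/m³ × 10 m/s²) = 11161 m
Total depth = 1020 m + 11161 m = 12181 m

12200 m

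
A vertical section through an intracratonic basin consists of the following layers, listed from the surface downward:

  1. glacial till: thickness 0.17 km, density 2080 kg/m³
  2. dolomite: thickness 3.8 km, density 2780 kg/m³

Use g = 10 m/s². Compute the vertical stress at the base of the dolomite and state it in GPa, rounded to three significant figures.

glacial till: 2080 kg/m³ × 10 m/s² × 170 m = 3.536×10^6 Pa = 3.536×10^-3 GPa
dolomite: 2780 kg/m³ × 10 m/s² × 3800 m = 1.056×10^8 Pa = 0.1056 GPa
Total = 3.536×10^-3 + 0.1056 = 0.10918 GPa

0.109 GPa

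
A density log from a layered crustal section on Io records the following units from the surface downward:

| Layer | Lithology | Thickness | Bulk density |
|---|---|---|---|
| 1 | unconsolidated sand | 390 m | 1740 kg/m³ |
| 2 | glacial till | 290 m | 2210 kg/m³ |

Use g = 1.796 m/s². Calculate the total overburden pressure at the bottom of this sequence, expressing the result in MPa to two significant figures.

2.4 MPa

unconsolidated sand: 1740 kg/m³ × 1.796 m/s² × 390 m = 1.219×10^6 Pa = 1.219 MPa
glacial till: 2210 kg/m³ × 1.796 m/s² × 290 m = 1.151×10^6 Pa = 1.151 MPa
Total = 1.219 + 1.151 = 2.3698 MPa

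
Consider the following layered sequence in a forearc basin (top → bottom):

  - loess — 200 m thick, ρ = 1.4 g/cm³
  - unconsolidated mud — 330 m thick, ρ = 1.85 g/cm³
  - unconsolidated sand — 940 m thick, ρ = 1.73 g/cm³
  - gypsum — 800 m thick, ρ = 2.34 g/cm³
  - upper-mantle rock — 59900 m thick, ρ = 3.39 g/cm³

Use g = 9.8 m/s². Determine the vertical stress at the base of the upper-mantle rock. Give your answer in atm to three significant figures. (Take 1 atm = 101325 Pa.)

loess: 1400 kg/m³ × 9.8 m/s² × 200 m = 2.744×10^6 Pa = 27.08 atm
unconsolidated mud: 1850 kg/m³ × 9.8 m/s² × 330 m = 5.983×10^6 Pa = 59.05 atm
unconsolidated sand: 1730 kg/m³ × 9.8 m/s² × 940 m = 1.594×10^7 Pa = 157.3 atm
gypsum: 2340 kg/m³ × 9.8 m/s² × 800 m = 1.835×10^7 Pa = 181.1 atm
upper-mantle rock: 3390 kg/m³ × 9.8 m/s² × 59900 m = 1.990×10^9 Pa = 19640 atm
Total = 27.08 + 59.05 + 157.3 + 181.1 + 19640 = 20064 atm

20100 atm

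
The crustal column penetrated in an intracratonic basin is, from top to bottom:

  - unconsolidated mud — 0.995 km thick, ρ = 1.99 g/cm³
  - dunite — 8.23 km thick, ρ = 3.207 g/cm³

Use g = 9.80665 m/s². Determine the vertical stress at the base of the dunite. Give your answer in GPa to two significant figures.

unconsolidated mud: 1990 kg/m³ × 9.80665 m/s² × 995 m = 1.942×10^7 Pa = 0.01942 GPa
dunite: 3207 kg/m³ × 9.80665 m/s² × 8230 m = 2.588×10^8 Pa = 0.2588 GPa
Total = 0.01942 + 0.2588 = 0.27825 GPa

0.28 GPa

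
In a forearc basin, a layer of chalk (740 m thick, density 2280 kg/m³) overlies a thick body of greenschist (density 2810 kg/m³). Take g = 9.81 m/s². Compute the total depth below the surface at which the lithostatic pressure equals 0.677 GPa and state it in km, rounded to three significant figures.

Pressure at base of upper layers: 2280×9.81×740 = 1.655×10^7 Pa = 0.01655 GPa
Remaining pressure to be supplied by greenschist: 6.770×10^8 − 1.655×10^7 = 6.604×10^8 Pa
Additional depth in greenschist = 6.604×10^8 Pa / (2810 kg/m³ × 9.81 m/s²) = 23959 m
Total depth = 740 m + 23959 m = 24699 m
= 24.699 km

24.7 km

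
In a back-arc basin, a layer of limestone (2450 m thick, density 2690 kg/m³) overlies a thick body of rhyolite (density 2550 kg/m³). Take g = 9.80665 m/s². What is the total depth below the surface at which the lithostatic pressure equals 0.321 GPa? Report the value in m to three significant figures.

Pressure at base of upper layers: 2690×9.80665×2450 = 6.463×10^7 Pa = 0.06463 GPa
Remaining pressure to be supplied by rhyolite: 3.210×10^8 − 6.463×10^7 = 2.564×10^8 Pa
Additional depth in rhyolite = 2.564×10^8 Pa / (2550 kg/m³ × 9.80665 m/s²) = 10252 m
Total depth = 2450 m + 10252 m = 12702 m

12700 m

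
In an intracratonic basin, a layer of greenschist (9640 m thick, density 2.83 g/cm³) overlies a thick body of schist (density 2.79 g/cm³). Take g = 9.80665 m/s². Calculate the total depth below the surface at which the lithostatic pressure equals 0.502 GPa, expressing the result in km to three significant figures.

18.2 km

Pressure at base of upper layers: 2830×9.80665×9640 = 2.675×10^8 Pa = 0.2675 GPa
Remaining pressure to be supplied by schist: 5.020×10^8 − 2.675×10^8 = 2.345×10^8 Pa
Additional depth in schist = 2.345×10^8 Pa / (2790 kg/m³ × 9.80665 m/s²) = 8569.4 m
Total depth = 9640 m + 8569.4 m = 18209 m
= 18.209 km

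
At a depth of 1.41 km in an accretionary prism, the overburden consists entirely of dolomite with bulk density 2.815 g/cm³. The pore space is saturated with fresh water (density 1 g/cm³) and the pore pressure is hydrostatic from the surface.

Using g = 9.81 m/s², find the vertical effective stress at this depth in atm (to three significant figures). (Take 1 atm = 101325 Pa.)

248 atm

Overburden (lithostatic) stress σ_v:
dolomite: 2815 kg/m³ × 9.81 m/s² × 1410 m = 3.894×10^7 Pa = 38.94 MPa
Pore pressure P_p = 1000 kg/m³ × 9.81 m/s² × 1410 m = 1.383×10^7 Pa = 13.83 MPa
Effective stress σ' = σ_v − P_p = 38.94 − 13.83 = 25.105 MPa = 247.77 atm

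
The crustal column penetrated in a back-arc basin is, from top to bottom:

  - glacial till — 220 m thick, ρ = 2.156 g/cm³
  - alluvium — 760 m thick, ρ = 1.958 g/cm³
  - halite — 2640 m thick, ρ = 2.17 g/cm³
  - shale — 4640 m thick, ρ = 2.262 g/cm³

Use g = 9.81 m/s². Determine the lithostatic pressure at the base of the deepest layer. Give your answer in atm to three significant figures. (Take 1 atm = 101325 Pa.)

glacial till: 2156 kg/m³ × 9.81 m/s² × 220 m = 4.653×10^6 Pa = 45.92 atm
alluvium: 1958 kg/m³ × 9.81 m/s² × 760 m = 1.460×10^7 Pa = 144.1 atm
halite: 2170 kg/m³ × 9.81 m/s² × 2640 m = 5.620×10^7 Pa = 554.6 atm
shale: 2262 kg/m³ × 9.81 m/s² × 4640 m = 1.030×10^8 Pa = 1016 atm
Total = 45.92 + 144.1 + 554.6 + 1016 = 1760.8 atm

1760 atm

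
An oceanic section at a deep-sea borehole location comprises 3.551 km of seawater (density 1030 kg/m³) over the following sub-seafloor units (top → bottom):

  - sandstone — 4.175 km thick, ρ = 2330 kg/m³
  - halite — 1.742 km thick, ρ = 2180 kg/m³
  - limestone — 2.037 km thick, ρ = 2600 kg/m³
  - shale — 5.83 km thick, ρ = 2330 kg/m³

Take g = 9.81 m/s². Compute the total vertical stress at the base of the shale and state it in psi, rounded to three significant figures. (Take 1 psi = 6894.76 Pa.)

seawater: 1030 kg/m³ × 9.81 m/s² × 3551 m = 3.588×10^7 Pa = 5204 psi
sandstone: 2330 kg/m³ × 9.81 m/s² × 4175 m = 9.543×10^7 Pa = 13841 psi
halite: 2180 kg/m³ × 9.81 m/s² × 1742 m = 3.725×10^7 Pa = 5403 psi
limestone: 2600 kg/m³ × 9.81 m/s² × 2037 m = 5.196×10^7 Pa = 7536 psi
shale: 2330 kg/m³ × 9.81 m/s² × 5830 m = 1.333×10^8 Pa = 19327 psi
Total = 5204 + 13841 + 5403 + 7536 + 19327 = 51311 psi

51300 psi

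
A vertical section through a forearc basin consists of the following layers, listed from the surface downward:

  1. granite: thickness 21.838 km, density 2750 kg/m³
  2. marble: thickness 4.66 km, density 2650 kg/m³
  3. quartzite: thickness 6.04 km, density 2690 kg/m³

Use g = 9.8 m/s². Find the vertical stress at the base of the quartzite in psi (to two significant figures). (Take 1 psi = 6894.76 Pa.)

130000 psi

granite: 2750 kg/m³ × 9.8 m/s² × 21838 m = 5.885×10^8 Pa = 85360 psi
marble: 2650 kg/m³ × 9.8 m/s² × 4660 m = 1.210×10^8 Pa = 17552 psi
quartzite: 2690 kg/m³ × 9.8 m/s² × 6040 m = 1.592×10^8 Pa = 23094 psi
Total = 85360 + 17552 + 23094 = 1.2601×10^5 psi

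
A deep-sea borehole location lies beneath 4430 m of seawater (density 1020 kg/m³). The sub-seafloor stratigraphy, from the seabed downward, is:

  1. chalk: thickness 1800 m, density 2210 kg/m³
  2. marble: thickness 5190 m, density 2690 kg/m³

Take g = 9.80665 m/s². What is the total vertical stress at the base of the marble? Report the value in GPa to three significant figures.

seawater: 1020 kg/m³ × 9.80665 m/s² × 4430 m = 4.431×10^7 Pa = 0.04431 GPa
chalk: 2210 kg/m³ × 9.80665 m/s² × 1800 m = 3.901×10^7 Pa = 0.03901 GPa
marble: 2690 kg/m³ × 9.80665 m/s² × 5190 m = 1.369×10^8 Pa = 0.1369 GPa
Total = 0.04431 + 0.03901 + 0.1369 = 0.22023 GPa

0.220 GPa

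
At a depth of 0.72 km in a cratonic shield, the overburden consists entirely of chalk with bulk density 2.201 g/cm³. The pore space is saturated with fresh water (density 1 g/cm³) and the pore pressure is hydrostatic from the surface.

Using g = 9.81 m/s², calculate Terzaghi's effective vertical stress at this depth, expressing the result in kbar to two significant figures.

0.085 kbar

Overburden (lithostatic) stress σ_v:
chalk: 2201 kg/m³ × 9.81 m/s² × 720 m = 1.555×10^7 Pa = 15.55 MPa
Pore pressure P_p = 1000 kg/m³ × 9.81 m/s² × 720 m = 7.063×10^6 Pa = 7.063 MPa
Effective stress σ' = σ_v − P_p = 15.55 − 7.063 = 8.4829 MPa = 0.084829 kbar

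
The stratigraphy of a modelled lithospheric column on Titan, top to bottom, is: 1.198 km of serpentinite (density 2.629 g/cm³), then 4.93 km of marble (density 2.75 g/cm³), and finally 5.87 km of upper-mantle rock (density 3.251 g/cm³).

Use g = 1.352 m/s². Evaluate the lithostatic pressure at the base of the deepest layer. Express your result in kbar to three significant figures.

serpentinite: 2629 kg/m³ × 1.352 m/s² × 1198 m = 4.258×10^6 Pa = 0.04258 kbar
marble: 2750 kg/m³ × 1.352 m/s² × 4930 m = 1.833×10^7 Pa = 0.1833 kbar
upper-mantle rock: 3251 kg/m³ × 1.352 m/s² × 5870 m = 2.580×10^7 Pa = 0.2580 kbar
Total = 0.04258 + 0.1833 + 0.2580 = 0.48389 kbar

0.484 kbar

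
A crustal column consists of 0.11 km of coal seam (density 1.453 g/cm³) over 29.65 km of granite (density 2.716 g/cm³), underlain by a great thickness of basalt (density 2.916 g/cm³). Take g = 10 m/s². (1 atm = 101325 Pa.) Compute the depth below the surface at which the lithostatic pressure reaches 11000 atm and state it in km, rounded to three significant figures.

40.3 km

Pressure at base of upper layers: 1453×10×110 + 2716×10×29650 = 8.069×10^8 Pa = 7963 atm
Remaining pressure to be supplied by basalt: 1.115×10^9 − 8.069×10^8 = 3.077×10^8 Pa
Additional depth in basalt = 3.077×10^8 Pa / (2916 kg/m³ × 10 m/s²) = 10552 m
Total depth = 29760 m + 10552 m = 40312 m
= 40.312 km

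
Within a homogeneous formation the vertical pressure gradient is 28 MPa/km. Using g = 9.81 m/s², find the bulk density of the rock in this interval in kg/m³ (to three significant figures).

2850 kg/m³

ρ = (dP/dz)/g = 28 MPa/km / 9.81 m/s² = 28000 Pa/m / 9.81 m/s² = 2854.2 kg/m³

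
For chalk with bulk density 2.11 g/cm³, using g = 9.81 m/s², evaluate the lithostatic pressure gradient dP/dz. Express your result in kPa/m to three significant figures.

dP/dz = ρg = 2110 kg/m³ × 9.81 m/s² = 20699 Pa/m
= 20699 Pa/m × (1 kPa/m / 1000.0 Pa/m) = 20.699 kPa/m

20.7 kPa/m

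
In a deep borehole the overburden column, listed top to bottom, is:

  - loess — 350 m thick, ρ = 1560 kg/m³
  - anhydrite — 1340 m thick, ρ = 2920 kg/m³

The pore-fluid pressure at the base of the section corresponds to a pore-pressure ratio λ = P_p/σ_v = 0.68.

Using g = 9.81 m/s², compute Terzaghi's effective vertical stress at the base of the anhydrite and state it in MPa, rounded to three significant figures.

Overburden (lithostatic) stress σ_v:
loess: 1560 kg/m³ × 9.81 m/s² × 350 m = 5.356×10^6 Pa = 5.356 MPa
anhydrite: 2920 kg/m³ × 9.81 m/s² × 1340 m = 3.838×10^7 Pa = 38.38 MPa
Total = 5.356 + 38.38 = 43.741 MPa
Pore pressure P_p = λ·σ_v = 0.68 × 43.74 MPa = 29.74 MPa
Effective stress σ' = σ_v − P_p = 43.74 − 29.74 = 13.997 MPa

14.0 MPa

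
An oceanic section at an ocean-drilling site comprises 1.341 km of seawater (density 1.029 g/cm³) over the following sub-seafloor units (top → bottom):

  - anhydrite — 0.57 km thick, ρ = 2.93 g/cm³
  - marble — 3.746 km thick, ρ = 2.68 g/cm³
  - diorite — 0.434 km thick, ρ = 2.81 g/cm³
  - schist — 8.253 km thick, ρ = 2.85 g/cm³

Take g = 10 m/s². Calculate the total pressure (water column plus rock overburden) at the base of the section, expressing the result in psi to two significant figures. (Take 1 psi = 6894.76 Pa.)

seawater: 1029 kg/m³ × 10 m/s² × 1341 m = 1.380×10^7 Pa = 2001 psi
anhydrite: 2930 kg/m³ × 10 m/s² × 570 m = 1.670×10^7 Pa = 2422 psi
marble: 2680 kg/m³ × 10 m/s² × 3746 m = 1.004×10^8 Pa = 14561 psi
diorite: 2810 kg/m³ × 10 m/s² × 434 m = 1.220×10^7 Pa = 1769 psi
schist: 2850 kg/m³ × 10 m/s² × 8253 m = 2.352×10^8 Pa = 34114 psi
Total = 2001 + 2422 + 14561 + 1769 + 34114 = 54868 psi

55000 psi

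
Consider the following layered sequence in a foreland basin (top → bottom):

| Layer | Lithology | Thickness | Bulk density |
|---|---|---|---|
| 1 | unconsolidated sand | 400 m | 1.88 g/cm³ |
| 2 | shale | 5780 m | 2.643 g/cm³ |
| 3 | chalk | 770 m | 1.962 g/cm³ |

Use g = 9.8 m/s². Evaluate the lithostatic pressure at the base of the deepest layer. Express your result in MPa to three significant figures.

unconsolidated sand: 1880 kg/m³ × 9.8 m/s² × 400 m = 7.370×10^6 Pa = 7.370 MPa
shale: 2643 kg/m³ × 9.8 m/s² × 5780 m = 1.497×10^8 Pa = 149.7 MPa
chalk: 1962 kg/m³ × 9.8 m/s² × 770 m = 1.481×10^7 Pa = 14.81 MPa
Total = 7.370 + 149.7 + 14.81 = 171.88 MPa

172 MPa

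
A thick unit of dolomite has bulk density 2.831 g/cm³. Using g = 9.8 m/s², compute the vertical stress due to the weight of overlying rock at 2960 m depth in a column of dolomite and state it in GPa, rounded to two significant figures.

0.082 GPa

dolomite: 2831 kg/m³ × 9.8 m/s² × 2960 m = 8.212×10^7 Pa = 0.08212 GPa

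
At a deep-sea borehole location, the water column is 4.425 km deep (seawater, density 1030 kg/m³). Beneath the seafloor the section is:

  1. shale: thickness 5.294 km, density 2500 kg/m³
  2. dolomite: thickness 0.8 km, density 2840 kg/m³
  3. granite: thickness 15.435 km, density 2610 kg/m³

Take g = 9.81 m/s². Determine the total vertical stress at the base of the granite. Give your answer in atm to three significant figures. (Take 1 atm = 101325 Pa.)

seawater: 1030 kg/m³ × 9.81 m/s² × 4425 m = 4.471×10^7 Pa = 441.3 atm
shale: 2500 kg/m³ × 9.81 m/s² × 5294 m = 1.298×10^8 Pa = 1281 atm
dolomite: 2840 kg/m³ × 9.81 m/s² × 800 m = 2.229×10^7 Pa = 220.0 atm
granite: 2610 kg/m³ × 9.81 m/s² × 15435 m = 3.952×10^8 Pa = 3900 atm
Total = 441.3 + 1281 + 220.0 + 3900 = 5842.9 atm

5840 atm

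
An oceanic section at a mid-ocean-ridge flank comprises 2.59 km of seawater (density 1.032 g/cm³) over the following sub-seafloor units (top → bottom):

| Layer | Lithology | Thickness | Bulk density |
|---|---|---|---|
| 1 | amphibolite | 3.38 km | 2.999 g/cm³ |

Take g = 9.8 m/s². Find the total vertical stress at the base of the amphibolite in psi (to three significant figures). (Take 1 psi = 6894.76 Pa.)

18200 psi

seawater: 1032 kg/m³ × 9.8 m/s² × 2590 m = 2.619×10^7 Pa = 3799 psi
amphibolite: 2999 kg/m³ × 9.8 m/s² × 3380 m = 9.934×10^7 Pa = 14408 psi
Total = 3799 + 14408 = 18207 psi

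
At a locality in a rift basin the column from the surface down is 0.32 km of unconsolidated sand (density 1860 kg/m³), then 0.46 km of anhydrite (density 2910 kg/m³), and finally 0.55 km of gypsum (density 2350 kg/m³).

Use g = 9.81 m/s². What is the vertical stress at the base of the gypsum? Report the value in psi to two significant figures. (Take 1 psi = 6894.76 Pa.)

4600 psi

unconsolidated sand: 1860 kg/m³ × 9.81 m/s² × 320 m = 5.839×10^6 Pa = 846.9 psi
anhydrite: 2910 kg/m³ × 9.81 m/s² × 460 m = 1.313×10^7 Pa = 1905 psi
gypsum: 2350 kg/m³ × 9.81 m/s² × 550 m = 1.268×10^7 Pa = 1839 psi
Total = 846.9 + 1905 + 1839 = 4590.4 psi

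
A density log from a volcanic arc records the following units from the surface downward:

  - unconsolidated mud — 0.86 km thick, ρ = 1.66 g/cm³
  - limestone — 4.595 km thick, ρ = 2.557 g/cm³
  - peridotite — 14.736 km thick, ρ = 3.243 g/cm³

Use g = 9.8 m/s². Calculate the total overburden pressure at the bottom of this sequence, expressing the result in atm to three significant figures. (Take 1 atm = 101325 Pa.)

unconsolidated mud: 1660 kg/m³ × 9.8 m/s² × 860 m = 1.399×10^7 Pa = 138.1 atm
limestone: 2557 kg/m³ × 9.8 m/s² × 4595 m = 1.151×10^8 Pa = 1136 atm
peridotite: 3243 kg/m³ × 9.8 m/s² × 14736 m = 4.683×10^8 Pa = 4622 atm
Total = 138.1 + 1136 + 4622 = 5896.5 atm

5900 atm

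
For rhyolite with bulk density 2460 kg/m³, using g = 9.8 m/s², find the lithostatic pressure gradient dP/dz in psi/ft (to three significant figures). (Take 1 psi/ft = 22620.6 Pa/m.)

dP/dz = ρg = 2460 kg/m³ × 9.8 m/s² = 24108 Pa/m
= 24108 Pa/m × (1 psi/ft / 22621 Pa/m) = 1.0658 psi/ft

1.07 psi/ft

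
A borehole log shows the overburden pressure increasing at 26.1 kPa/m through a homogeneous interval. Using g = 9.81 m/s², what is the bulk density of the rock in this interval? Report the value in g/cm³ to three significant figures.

ρ = (dP/dz)/g = 26.1 kPa/m / 9.81 m/s² = 26100 Pa/m / 9.81 m/s² = 2660.6 kg/m³
= 2.661 g/cm³

2.66 g/cm³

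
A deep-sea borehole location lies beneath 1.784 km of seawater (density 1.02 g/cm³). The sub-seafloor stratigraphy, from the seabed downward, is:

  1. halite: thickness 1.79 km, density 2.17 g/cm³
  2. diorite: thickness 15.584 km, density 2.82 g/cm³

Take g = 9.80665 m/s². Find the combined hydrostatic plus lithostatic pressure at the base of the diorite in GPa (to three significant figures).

seawater: 1020 kg/m³ × 9.80665 m/s² × 1784 m = 1.784×10^7 Pa = 0.01784 GPa
halite: 2170 kg/m³ × 9.80665 m/s² × 1790 m = 3.809×10^7 Pa = 0.03809 GPa
diorite: 2820 kg/m³ × 9.80665 m/s² × 15584 m = 4.310×10^8 Pa = 0.4310 GPa
Total = 0.01784 + 0.03809 + 0.4310 = 0.48691 GPa

0.487 GPa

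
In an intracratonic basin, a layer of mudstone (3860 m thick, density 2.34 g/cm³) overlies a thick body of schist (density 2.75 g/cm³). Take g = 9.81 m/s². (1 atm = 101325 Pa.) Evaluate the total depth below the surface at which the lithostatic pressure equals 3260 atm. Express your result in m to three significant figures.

Pressure at base of upper layers: 2340×9.81×3860 = 8.861×10^7 Pa = 874.5 atm
Remaining pressure to be supplied by schist: 3.303×10^8 − 8.861×10^7 = 2.417×10^8 Pa
Additional depth in schist = 2.417×10^8 Pa / (2750 kg/m³ × 9.81 m/s²) = 8959.8 m
Total depth = 3860 m + 8959.8 m = 12820 m

12800 m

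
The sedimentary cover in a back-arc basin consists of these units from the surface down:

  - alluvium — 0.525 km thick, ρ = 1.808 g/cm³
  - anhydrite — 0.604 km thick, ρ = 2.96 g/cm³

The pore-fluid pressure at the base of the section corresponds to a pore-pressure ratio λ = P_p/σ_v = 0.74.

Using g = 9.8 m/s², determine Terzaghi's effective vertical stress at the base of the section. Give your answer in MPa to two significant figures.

7.0 MPa

Overburden (lithostatic) stress σ_v:
alluvium: 1808 kg/m³ × 9.8 m/s² × 525 m = 9.302×10^6 Pa = 9.302 MPa
anhydrite: 2960 kg/m³ × 9.8 m/s² × 604 m = 1.752×10^7 Pa = 17.52 MPa
Total = 9.302 + 17.52 = 26.823 MPa
Pore pressure P_p = λ·σ_v = 0.74 × 26.82 MPa = 19.85 MPa
Effective stress σ' = σ_v − P_p = 26.82 − 19.85 = 6.9740 MPa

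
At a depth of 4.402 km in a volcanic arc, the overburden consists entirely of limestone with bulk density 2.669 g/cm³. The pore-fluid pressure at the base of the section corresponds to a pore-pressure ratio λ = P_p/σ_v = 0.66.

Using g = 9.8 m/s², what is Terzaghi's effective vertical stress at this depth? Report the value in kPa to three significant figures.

39100 kPa

Overburden (lithostatic) stress σ_v:
limestone: 2669 kg/m³ × 9.8 m/s² × 4402 m = 1.151×10^8 Pa = 115.1 MPa
Pore pressure P_p = λ·σ_v = 0.66 × 115.1 MPa = 75.99 MPa
Effective stress σ' = σ_v − P_p = 115.1 − 75.99 = 39.147 MPa = 39147 kPa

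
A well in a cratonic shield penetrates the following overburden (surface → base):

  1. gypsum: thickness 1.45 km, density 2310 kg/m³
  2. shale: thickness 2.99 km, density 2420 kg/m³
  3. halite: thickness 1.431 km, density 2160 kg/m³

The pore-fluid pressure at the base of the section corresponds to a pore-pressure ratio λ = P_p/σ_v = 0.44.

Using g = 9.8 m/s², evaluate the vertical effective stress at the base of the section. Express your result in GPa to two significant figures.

Overburden (lithostatic) stress σ_v:
gypsum: 2310 kg/m³ × 9.8 m/s² × 1450 m = 3.283×10^7 Pa = 32.83 MPa
shale: 2420 kg/m³ × 9.8 m/s² × 2990 m = 7.091×10^7 Pa = 70.91 MPa
halite: 2160 kg/m³ × 9.8 m/s² × 1431 m = 3.029×10^7 Pa = 30.29 MPa
Total = 32.83 + 70.91 + 30.29 = 134.03 MPa
Pore pressure P_p = λ·σ_v = 0.44 × 134.0 MPa = 58.97 MPa
Effective stress σ' = σ_v − P_p = 134.0 − 58.97 = 75.055 MPa = 0.075055 GPa

0.075 GPa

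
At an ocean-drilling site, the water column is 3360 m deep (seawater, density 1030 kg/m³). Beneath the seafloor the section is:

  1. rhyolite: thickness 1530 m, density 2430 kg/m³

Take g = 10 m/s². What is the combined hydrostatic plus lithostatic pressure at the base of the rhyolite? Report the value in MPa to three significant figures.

71.8 MPa

seawater: 1030 kg/m³ × 10 m/s² × 3360 m = 3.461×10^7 Pa = 34.61 MPa
rhyolite: 2430 kg/m³ × 10 m/s² × 1530 m = 3.718×10^7 Pa = 37.18 MPa
Total = 34.61 + 37.18 = 71.787 MPa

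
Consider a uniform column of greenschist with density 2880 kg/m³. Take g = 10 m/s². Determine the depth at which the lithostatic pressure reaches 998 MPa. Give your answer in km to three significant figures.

h = P/(ρg) = 998 MPa / (2880 kg/m³ × 10 m/s²) = 9.980×10^8 Pa / 28800 Pa/m = 34653 m
= 34.653 km

34.7 km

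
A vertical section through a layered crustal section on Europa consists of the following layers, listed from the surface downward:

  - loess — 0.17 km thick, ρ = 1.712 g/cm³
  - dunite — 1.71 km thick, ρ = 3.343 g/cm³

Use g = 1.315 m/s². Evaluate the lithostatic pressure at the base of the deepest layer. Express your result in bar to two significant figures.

loess: 1712 kg/m³ × 1.315 m/s² × 170 m = 3.827×10^5 Pa = 3.827 bar
dunite: 3343 kg/m³ × 1.315 m/s² × 1710 m = 7.517×10^6 Pa = 75.17 bar
Total = 3.827 + 75.17 = 79.000 bar

79 bar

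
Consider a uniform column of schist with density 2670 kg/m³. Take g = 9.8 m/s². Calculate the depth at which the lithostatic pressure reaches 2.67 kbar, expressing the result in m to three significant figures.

h = P/(ρg) = 2.67 kbar / (2670 kg/m³ × 9.8 m/s²) = 2.670×10^8 Pa / 26166 Pa/m = 10204 m

10200 m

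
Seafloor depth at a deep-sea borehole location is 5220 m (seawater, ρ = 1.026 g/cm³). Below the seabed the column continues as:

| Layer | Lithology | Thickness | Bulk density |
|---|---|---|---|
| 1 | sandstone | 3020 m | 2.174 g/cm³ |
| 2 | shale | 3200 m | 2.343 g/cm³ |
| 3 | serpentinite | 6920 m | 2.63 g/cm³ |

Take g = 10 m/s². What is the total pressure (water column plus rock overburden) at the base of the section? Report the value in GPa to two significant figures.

0.38 GPa

seawater: 1026 kg/m³ × 10 m/s² × 5220 m = 5.356×10^7 Pa = 0.05356 GPa
sandstone: 2174 kg/m³ × 10 m/s² × 3020 m = 6.565×10^7 Pa = 0.06565 GPa
shale: 2343 kg/m³ × 10 m/s² × 3200 m = 7.498×10^7 Pa = 0.07498 GPa
serpentinite: 2630 kg/m³ × 10 m/s² × 6920 m = 1.820×10^8 Pa = 0.1820 GPa
Total = 0.05356 + 0.06565 + 0.07498 + 0.1820 = 0.37618 GPa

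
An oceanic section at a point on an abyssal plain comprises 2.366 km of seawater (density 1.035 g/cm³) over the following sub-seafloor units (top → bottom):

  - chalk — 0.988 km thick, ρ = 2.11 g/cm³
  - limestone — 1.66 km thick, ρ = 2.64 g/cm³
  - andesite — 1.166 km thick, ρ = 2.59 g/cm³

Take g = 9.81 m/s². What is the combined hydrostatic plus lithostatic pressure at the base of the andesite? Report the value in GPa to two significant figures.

0.12 GPa

seawater: 1035 kg/m³ × 9.81 m/s² × 2366 m = 2.402×10^7 Pa = 0.02402 GPa
chalk: 2110 kg/m³ × 9.81 m/s² × 988 m = 2.045×10^7 Pa = 0.02045 GPa
limestone: 2640 kg/m³ × 9.81 m/s² × 1660 m = 4.299×10^7 Pa = 0.04299 GPa
andesite: 2590 kg/m³ × 9.81 m/s² × 1166 m = 2.963×10^7 Pa = 0.02963 GPa
Total = 0.02402 + 0.02045 + 0.04299 + 0.02963 = 0.11709 GPa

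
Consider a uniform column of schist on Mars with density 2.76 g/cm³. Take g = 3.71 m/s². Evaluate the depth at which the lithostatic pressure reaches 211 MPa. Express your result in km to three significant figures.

20.6 km

h = P/(ρg) = 211 MPa / (2760 kg/m³ × 3.71 m/s²) = 2.110×10^8 Pa / 10240 Pa/m = 20606 m
= 20.606 km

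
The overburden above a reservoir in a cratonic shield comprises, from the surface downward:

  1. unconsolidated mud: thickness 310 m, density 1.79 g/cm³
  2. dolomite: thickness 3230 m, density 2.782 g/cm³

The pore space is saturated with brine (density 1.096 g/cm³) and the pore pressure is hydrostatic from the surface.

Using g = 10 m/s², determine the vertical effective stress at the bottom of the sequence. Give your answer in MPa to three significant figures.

Overburden (lithostatic) stress σ_v:
unconsolidated mud: 1790 kg/m³ × 10 m/s² × 310 m = 5.549×10^6 Pa = 5.549 MPa
dolomite: 2782 kg/m³ × 10 m/s² × 3230 m = 8.986×10^7 Pa = 89.86 MPa
Total = 5.549 + 89.86 = 95.408 MPa
Pore pressure P_p = 1096 kg/m³ × 10 m/s² × 3540 m = 3.880×10^7 Pa = 38.80 MPa
Effective stress σ' = σ_v − P_p = 95.41 − 38.80 = 56.609 MPa

56.6 MPa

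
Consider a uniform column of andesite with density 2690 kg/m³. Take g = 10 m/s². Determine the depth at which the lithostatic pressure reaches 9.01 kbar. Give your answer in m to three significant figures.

33500 m

h = P/(ρg) = 9.01 kbar / (2690 kg/m³ × 10 m/s²) = 9.010×10^8 Pa / 26900 Pa/m = 33494 m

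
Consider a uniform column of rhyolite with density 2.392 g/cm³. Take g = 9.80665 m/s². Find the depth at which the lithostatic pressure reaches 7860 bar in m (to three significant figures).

33500 m

h = P/(ρg) = 7860 bar / (2392 kg/m³ × 9.80665 m/s²) = 7.860×10^8 Pa / 23458 Pa/m = 33507 m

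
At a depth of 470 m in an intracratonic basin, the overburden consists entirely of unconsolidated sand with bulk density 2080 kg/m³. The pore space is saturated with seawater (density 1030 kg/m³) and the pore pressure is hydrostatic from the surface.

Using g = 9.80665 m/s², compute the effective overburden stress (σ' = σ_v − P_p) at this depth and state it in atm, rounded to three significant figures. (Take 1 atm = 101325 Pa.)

Overburden (lithostatic) stress σ_v:
unconsolidated sand: 2080 kg/m³ × 9.80665 m/s² × 470 m = 9.587×10^6 Pa = 9.587 MPa
Pore pressure P_p = 1030 kg/m³ × 9.80665 m/s² × 470 m = 4.747×10^6 Pa = 4.747 MPa
Effective stress σ' = σ_v − P_p = 9.587 − 4.747 = 4.8396 MPa = 47.763 atm

47.8 atm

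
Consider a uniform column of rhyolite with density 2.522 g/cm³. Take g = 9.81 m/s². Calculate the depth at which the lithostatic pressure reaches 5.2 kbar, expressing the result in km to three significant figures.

21.0 km

h = P/(ρg) = 5.2 kbar / (2522 kg/m³ × 9.81 m/s²) = 5.200×10^8 Pa / 24741 Pa/m = 21018 m
= 21.018 km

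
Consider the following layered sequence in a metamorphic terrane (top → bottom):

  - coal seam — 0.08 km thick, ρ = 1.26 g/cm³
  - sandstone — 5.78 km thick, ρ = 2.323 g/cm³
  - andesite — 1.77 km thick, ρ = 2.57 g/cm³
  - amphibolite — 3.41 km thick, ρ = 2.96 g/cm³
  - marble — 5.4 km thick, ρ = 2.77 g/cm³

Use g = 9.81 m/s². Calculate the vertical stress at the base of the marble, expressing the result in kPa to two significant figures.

420000 kPa

coal seam: 1260 kg/m³ × 9.81 m/s² × 80 m = 9.888×10^5 Pa = 988.8 kPa
sandstone: 2323 kg/m³ × 9.81 m/s² × 5780 m = 1.317×10^8 Pa = 1.317×10^5 kPa
andesite: 2570 kg/m³ × 9.81 m/s² × 1770 m = 4.462×10^7 Pa = 44625 kPa
amphibolite: 2960 kg/m³ × 9.81 m/s² × 3410 m = 9.902×10^7 Pa = 99018 kPa
marble: 2770 kg/m³ × 9.81 m/s² × 5400 m = 1.467×10^8 Pa = 1.467×10^5 kPa
Total = 988.8 + 1.317×10^5 + 44625 + 99018 + 1.467×10^5 = 4.2309×10^5 kPa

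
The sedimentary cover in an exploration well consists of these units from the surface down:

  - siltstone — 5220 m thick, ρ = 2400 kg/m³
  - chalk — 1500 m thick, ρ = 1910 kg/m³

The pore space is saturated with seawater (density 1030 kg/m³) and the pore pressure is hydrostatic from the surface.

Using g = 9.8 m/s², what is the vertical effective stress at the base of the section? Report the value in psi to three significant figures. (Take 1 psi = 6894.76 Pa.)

12000 psi

Overburden (lithostatic) stress σ_v:
siltstone: 2400 kg/m³ × 9.8 m/s² × 5220 m = 1.228×10^8 Pa = 122.8 MPa
chalk: 1910 kg/m³ × 9.8 m/s² × 1500 m = 2.808×10^7 Pa = 28.08 MPa
Total = 122.8 + 28.08 = 150.85 MPa
Pore pressure P_p = 1030 kg/m³ × 9.8 m/s² × 6720 m = 6.783×10^7 Pa = 67.83 MPa
Effective stress σ' = σ_v − P_p = 150.9 − 67.83 = 83.020 MPa = 12041 psi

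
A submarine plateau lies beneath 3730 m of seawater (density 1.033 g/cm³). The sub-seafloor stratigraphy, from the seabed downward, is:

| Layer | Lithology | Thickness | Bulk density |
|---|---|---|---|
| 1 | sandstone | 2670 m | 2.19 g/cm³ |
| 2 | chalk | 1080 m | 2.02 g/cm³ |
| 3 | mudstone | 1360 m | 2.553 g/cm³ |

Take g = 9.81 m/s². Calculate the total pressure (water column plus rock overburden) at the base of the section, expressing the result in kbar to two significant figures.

seawater: 1033 kg/m³ × 9.81 m/s² × 3730 m = 3.780×10^7 Pa = 0.3780 kbar
sandstone: 2190 kg/m³ × 9.81 m/s² × 2670 m = 5.736×10^7 Pa = 0.5736 kbar
chalk: 2020 kg/m³ × 9.81 m/s² × 1080 m = 2.140×10^7 Pa = 0.2140 kbar
mudstone: 2553 kg/m³ × 9.81 m/s² × 1360 m = 3.406×10^7 Pa = 0.3406 kbar
Total = 0.3780 + 0.5736 + 0.2140 + 0.3406 = 1.5062 kbar

1.5 kbar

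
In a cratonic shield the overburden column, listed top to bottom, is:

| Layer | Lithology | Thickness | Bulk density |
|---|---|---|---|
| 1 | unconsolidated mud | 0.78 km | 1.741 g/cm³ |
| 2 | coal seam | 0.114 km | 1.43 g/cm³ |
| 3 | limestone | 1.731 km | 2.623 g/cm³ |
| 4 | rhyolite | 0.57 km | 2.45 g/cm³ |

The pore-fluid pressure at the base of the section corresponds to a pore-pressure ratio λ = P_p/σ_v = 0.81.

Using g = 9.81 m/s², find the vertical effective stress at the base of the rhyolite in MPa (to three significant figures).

13.9 MPa

Overburden (lithostatic) stress σ_v:
unconsolidated mud: 1741 kg/m³ × 9.81 m/s² × 780 m = 1.332×10^7 Pa = 13.32 MPa
coal seam: 1430 kg/m³ × 9.81 m/s² × 114 m = 1.599×10^6 Pa = 1.599 MPa
limestone: 2623 kg/m³ × 9.81 m/s² × 1731 m = 4.454×10^7 Pa = 44.54 MPa
rhyolite: 2450 kg/m³ × 9.81 m/s² × 570 m = 1.370×10^7 Pa = 13.70 MPa
Total = 13.32 + 1.599 + 44.54 + 13.70 = 73.162 MPa
Pore pressure P_p = λ·σ_v = 0.81 × 73.16 MPa = 59.26 MPa
Effective stress σ' = σ_v − P_p = 73.16 − 59.26 = 13.901 MPa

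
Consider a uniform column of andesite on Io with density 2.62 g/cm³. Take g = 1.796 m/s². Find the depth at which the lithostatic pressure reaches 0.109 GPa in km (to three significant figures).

23.2 km

h = P/(ρg) = 0.109 GPa / (2620 kg/m³ × 1.796 m/s²) = 1.090×10^8 Pa / 4705.5 Pa/m = 23164 m
= 23.164 km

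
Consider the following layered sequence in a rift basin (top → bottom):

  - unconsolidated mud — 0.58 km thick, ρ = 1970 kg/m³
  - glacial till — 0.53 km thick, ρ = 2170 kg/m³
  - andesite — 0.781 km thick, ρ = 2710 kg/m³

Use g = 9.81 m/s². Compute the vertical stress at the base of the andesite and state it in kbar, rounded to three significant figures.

unconsolidated mud: 1970 kg/m³ × 9.81 m/s² × 580 m = 1.121×10^7 Pa = 0.1121 kbar
glacial till: 2170 kg/m³ × 9.81 m/s² × 530 m = 1.128×10^7 Pa = 0.1128 kbar
andesite: 2710 kg/m³ × 9.81 m/s² × 781 m = 2.076×10^7 Pa = 0.2076 kbar
Total = 0.1121 + 0.1128 + 0.2076 = 0.43254 kbar

0.433 kbar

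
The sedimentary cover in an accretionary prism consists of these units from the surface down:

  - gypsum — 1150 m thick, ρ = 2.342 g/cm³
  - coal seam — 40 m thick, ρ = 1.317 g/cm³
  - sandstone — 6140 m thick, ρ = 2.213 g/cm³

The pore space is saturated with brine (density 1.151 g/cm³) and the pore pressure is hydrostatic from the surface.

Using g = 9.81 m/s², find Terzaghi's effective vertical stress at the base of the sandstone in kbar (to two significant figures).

Overburden (lithostatic) stress σ_v:
gypsum: 2342 kg/m³ × 9.81 m/s² × 1150 m = 2.642×10^7 Pa = 26.42 MPa
coal seam: 1317 kg/m³ × 9.81 m/s² × 40 m = 5.168×10^5 Pa = 0.5168 MPa
sandstone: 2213 kg/m³ × 9.81 m/s² × 6140 m = 1.333×10^8 Pa = 133.3 MPa
Total = 26.42 + 0.5168 + 133.3 = 160.23 MPa
Pore pressure P_p = 1151 kg/m³ × 9.81 m/s² × 7330 m = 8.277×10^7 Pa = 82.77 MPa
Effective stress σ' = σ_v − P_p = 160.2 − 82.77 = 77.469 MPa = 0.77469 kbar

0.77 kbar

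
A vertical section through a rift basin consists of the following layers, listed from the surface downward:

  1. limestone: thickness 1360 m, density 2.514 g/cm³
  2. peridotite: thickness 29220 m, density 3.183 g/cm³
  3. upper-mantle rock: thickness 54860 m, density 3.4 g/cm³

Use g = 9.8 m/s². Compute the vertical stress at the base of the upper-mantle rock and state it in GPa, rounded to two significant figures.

2.8 GPa

limestone: 2514 kg/m³ × 9.8 m/s² × 1360 m = 3.351×10^7 Pa = 0.03351 GPa
peridotite: 3183 kg/m³ × 9.8 m/s² × 29220 m = 9.115×10^8 Pa = 0.9115 GPa
upper-mantle rock: 3400 kg/m³ × 9.8 m/s² × 54860 m = 1.828×10^9 Pa = 1.828 GPa
Total = 0.03351 + 0.9115 + 1.828 = 2.7729 GPa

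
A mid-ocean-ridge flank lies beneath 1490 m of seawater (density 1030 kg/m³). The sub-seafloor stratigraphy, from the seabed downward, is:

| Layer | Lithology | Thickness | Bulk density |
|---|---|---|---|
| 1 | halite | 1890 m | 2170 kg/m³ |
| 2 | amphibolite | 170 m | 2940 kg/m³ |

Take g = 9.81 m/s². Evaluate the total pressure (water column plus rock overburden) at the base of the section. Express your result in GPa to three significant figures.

0.0602 GPa

seawater: 1030 kg/m³ × 9.81 m/s² × 1490 m = 1.506×10^7 Pa = 0.01506 GPa
halite: 2170 kg/m³ × 9.81 m/s² × 1890 m = 4.023×10^7 Pa = 0.04023 GPa
amphibolite: 2940 kg/m³ × 9.81 m/s² × 170 m = 4.903×10^6 Pa = 4.903×10^-3 GPa
Total = 0.01506 + 0.04023 + 4.903×10^-3 = 0.060192 GPa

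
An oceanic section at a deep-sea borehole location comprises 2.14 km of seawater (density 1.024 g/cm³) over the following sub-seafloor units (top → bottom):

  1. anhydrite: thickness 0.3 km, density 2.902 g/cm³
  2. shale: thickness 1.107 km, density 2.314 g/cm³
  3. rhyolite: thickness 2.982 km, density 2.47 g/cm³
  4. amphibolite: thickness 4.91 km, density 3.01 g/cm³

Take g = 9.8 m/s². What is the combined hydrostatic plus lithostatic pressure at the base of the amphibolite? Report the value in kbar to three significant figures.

seawater: 1024 kg/m³ × 9.8 m/s² × 2140 m = 2.148×10^7 Pa = 0.2148 kbar
anhydrite: 2902 kg/m³ × 9.8 m/s² × 300 m = 8.532×10^6 Pa = 0.08532 kbar
shale: 2314 kg/m³ × 9.8 m/s² × 1107 m = 2.510×10^7 Pa = 0.2510 kbar
rhyolite: 2470 kg/m³ × 9.8 m/s² × 2982 m = 7.218×10^7 Pa = 0.7218 kbar
amphibolite: 3010 kg/m³ × 9.8 m/s² × 4910 m = 1.448×10^8 Pa = 1.448 kbar
Total = 0.2148 + 0.08532 + 0.2510 + 0.7218 + 1.448 = 2.7213 kbar

2.72 kbar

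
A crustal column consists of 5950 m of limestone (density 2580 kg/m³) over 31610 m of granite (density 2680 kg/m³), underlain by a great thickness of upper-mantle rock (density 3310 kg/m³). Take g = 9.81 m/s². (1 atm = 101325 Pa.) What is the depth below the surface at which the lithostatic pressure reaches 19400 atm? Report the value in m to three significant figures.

Pressure at base of upper layers: 2580×9.81×5950 + 2680×9.81×31610 = 9.816×10^8 Pa = 9688 atm
Remaining pressure to be supplied by upper-mantle rock: 1.966×10^9 − 9.816×10^8 = 9.841×10^8 Pa
Additional depth in upper-mantle rock = 9.841×10^8 Pa / (3310 kg/m³ × 9.81 m/s²) = 30306 m
Total depth = 37560 m + 30306 m = 67866 m

67900 m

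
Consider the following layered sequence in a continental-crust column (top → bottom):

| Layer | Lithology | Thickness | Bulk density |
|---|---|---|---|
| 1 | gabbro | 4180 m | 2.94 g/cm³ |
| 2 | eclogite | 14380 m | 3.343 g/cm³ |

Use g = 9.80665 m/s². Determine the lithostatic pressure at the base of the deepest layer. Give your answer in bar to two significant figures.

5900 bar

gabbro: 2940 kg/m³ × 9.80665 m/s² × 4180 m = 1.205×10^8 Pa = 1205 bar
eclogite: 3343 kg/m³ × 9.80665 m/s² × 14380 m = 4.714×10^8 Pa = 4714 bar
Total = 1205 + 4714 = 5919.4 bar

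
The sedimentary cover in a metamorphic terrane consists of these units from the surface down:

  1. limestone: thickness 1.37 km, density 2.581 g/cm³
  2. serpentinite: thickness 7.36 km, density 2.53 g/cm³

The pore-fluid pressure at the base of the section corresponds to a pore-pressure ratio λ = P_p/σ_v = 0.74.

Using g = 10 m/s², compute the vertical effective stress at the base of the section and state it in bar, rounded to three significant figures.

Overburden (lithostatic) stress σ_v:
limestone: 2581 kg/m³ × 10 m/s² × 1370 m = 3.536×10^7 Pa = 35.36 MPa
serpentinite: 2530 kg/m³ × 10 m/s² × 7360 m = 1.862×10^8 Pa = 186.2 MPa
Total = 35.36 + 186.2 = 221.57 MPa
Pore pressure P_p = λ·σ_v = 0.74 × 221.6 MPa = 164.0 MPa
Effective stress σ' = σ_v − P_p = 221.6 − 164.0 = 57.608 MPa = 576.08 bar

576 bar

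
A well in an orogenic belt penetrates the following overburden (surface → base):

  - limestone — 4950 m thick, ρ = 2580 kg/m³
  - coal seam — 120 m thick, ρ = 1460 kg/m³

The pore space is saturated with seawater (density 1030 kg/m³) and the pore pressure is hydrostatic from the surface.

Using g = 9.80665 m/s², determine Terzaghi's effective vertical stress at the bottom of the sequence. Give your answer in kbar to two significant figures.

0.76 kbar

Overburden (lithostatic) stress σ_v:
limestone: 2580 kg/m³ × 9.80665 m/s² × 4950 m = 1.252×10^8 Pa = 125.2 MPa
coal seam: 1460 kg/m³ × 9.80665 m/s² × 120 m = 1.718×10^6 Pa = 1.718 MPa
Total = 125.2 + 1.718 = 126.96 MPa
Pore pressure P_p = 1030 kg/m³ × 9.80665 m/s² × 5070 m = 5.121×10^7 Pa = 51.21 MPa
Effective stress σ' = σ_v − P_p = 127.0 − 51.21 = 75.748 MPa = 0.75748 kbar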